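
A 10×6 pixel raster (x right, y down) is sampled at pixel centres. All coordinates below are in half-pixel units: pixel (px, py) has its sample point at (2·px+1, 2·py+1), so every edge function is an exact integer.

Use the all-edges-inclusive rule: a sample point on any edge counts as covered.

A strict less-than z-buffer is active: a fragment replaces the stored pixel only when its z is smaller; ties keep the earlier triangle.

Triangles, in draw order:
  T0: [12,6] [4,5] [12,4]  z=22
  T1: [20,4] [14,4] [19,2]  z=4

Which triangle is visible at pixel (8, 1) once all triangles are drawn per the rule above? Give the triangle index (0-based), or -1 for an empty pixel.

T0:
  2·area = 16
  edge (12, 6)→(4, 5): d=(-8,-1) inclusive
  edge (4, 5)→(12, 4): d=(8,-1) inclusive
  edge (12, 4)→(12, 6): d=(0,2) inclusive
    (2,2)@(5, 5): e=[1,1,14] → X
    (3,2)@(7, 5): e=[3,3,10] → X
    (4,2)@(9, 5): e=[5,5,6] → X
    (5,2)@(11, 5): e=[7,7,2] → X
    (6,2)@(13, 5): e=[9,9,-2] → .
    (2,3)@(5, 7): e=[-15,17,14] → .
    (3,3)@(7, 7): e=[-13,19,10] → .
    (4,3)@(9, 7): e=[-11,21,6] → .
    (5,3)@(11, 7): e=[-9,23,2] → .
  covered (4 px):
    . . . . . . . . . .
    . . . . . . . . . .
    . . X X X X . . . .
    . . . . . . . . . .
    . . . . . . . . . .
    . . . . . . . . . .
T1:
  2·area = 12
  edge (20, 4)→(14, 4): d=(-6,0) inclusive
  edge (14, 4)→(19, 2): d=(5,-2) inclusive
  edge (19, 2)→(20, 4): d=(1,2) inclusive
    (8,1)@(17, 3): e=[6,1,5] → X
    (9,1)@(19, 3): e=[6,5,1] → X
    (8,2)@(17, 5): e=[-6,11,7] → .
    (9,2)@(19, 5): e=[-6,15,3] → .
  covered (2 px):
    . . . . . . . . . .
    . . . . . . . . X X
    . . . . . . . . . .
    . . . . . . . . . .
    . . . . . . . . . .
    . . . . . . . . . .

Z-buffer (winner per pixel, '.' = empty):
  . . . . . . . . . .
  . . . . . . . . 1 1
  . . 0 0 0 0 . . . .
  . . . . . . . . . .
  . . . . . . . . . .
  . . . . . . . . . .

Result: 1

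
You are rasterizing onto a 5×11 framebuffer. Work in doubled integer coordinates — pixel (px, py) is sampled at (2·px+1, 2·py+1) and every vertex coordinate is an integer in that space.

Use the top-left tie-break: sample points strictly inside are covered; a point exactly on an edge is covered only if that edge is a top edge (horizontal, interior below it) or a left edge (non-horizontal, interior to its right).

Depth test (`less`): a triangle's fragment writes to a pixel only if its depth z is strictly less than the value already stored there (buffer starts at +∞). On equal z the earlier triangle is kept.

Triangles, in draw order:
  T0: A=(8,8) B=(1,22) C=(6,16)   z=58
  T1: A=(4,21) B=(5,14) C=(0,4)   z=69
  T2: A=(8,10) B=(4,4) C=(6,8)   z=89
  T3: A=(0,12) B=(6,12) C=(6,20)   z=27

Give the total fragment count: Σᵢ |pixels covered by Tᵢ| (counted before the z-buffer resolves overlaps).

T0:
  2·area = 28  (B↔C swapped to make it positive)
  edge (8, 8)→(6, 16): d=(-2,8) right/bottom  bias=-1
  edge (6, 16)→(1, 22): d=(-5,6) right/bottom  bias=-1
  edge (1, 22)→(8, 8): d=(7,-14) top-left  bias=+0
    (3,5)@(7, 11): e=[2,19,7] → █
    (4,5)@(9, 11): e=[-14,7,35] → ·
    (3,6)@(7, 13): e=[-2,9,21] → ·
    (2,7)@(5, 15): e=[10,11,7] → █
    (3,7)@(7, 15): e=[-6,-1,35] → ·
    (2,8)@(5, 17): e=[6,1,21] → █
    (3,8)@(7, 17): e=[-10,-11,49] → ·
    (1,9)@(3, 19): e=[18,3,7] → █
    (2,9)@(5, 19): e=[2,-9,35] → ·
    (1,10)@(3, 21): e=[14,-7,21] → ·
  covered (4 px):
    · · · · ·
    · · · · ·
    · · · · ·
    · · · · ·
    · · · · ·
    · · · █ ·
    · · · · ·
    · · █ · ·
    · · █ · ·
    · █ · · ·
    · · · · ·
T1:
  2·area = 45  (B↔C swapped to make it positive)
  edge (4, 21)→(0, 4): d=(-4,-17) top-left  bias=+0
  edge (0, 4)→(5, 14): d=(5,10) right/bottom  bias=-1
  edge (5, 14)→(4, 21): d=(-1,7) right/bottom  bias=-1
    (0,3)@(1, 7): e=[5,5,35] → █
    (1,3)@(3, 7): e=[39,-15,21] → ·
    (0,4)@(1, 9): e=[-3,15,33] → ·
    (1,5)@(3, 11): e=[23,5,17] → █
    (2,5)@(5, 11): e=[57,-15,3] → ·
    (1,6)@(3, 13): e=[15,15,15] → █
    (2,6)@(5, 13): e=[49,-5,1] → ·
    (1,7)@(3, 15): e=[7,25,13] → █
    (2,7)@(5, 15): e=[41,5,-1] → ·
    (1,8)@(3, 17): e=[-1,35,11] → ·
  covered (4 px):
    · · · · ·
    · · · · ·
    · · · · ·
    █ · · · ·
    · · · · ·
    · █ · · ·
    · █ · · ·
    · █ · · ·
    · · · · ·
    · · · · ·
    · · · · ·
T2:
  2·area = 4  (B↔C swapped to make it positive)
  edge (8, 10)→(6, 8): d=(-2,-2) top-left  bias=+0
  edge (6, 8)→(4, 4): d=(-2,-4) top-left  bias=+0
  edge (4, 4)→(8, 10): d=(4,6) right/bottom  bias=-1
    (0,1)@(1, 3): e=[0,-10,14] → ·  [on edge]
    (1,2)@(3, 5): e=[0,-6,10] → ·  [on edge]
    (2,3)@(5, 7): e=[0,-2,6] → ·  [on edge]
    (3,4)@(7, 9): e=[0,2,2] → █  [on edge]
    (4,4)@(9, 9): e=[4,10,-10] → ·
    (3,5)@(7, 11): e=[-4,-2,10] → ·
    (4,5)@(9, 11): e=[0,6,-2] → ·  [on edge]
  covered (1 px):
    · · · · ·
    · · · · ·
    · · · · ·
    · · · · ·
    · · · █ ·
    · · · · ·
    · · · · ·
    · · · · ·
    · · · · ·
    · · · · ·
    · · · · ·
T3:
  2·area = 48
  edge (0, 12)→(6, 12): d=(6,0) top-left  bias=+0
  edge (6, 12)→(6, 20): d=(0,8) right/bottom  bias=-1
  edge (6, 20)→(0, 12): d=(-6,-8) top-left  bias=+0
    (0,6)@(1, 13): e=[6,40,2] → █
    (1,6)@(3, 13): e=[6,24,18] → █
    (2,6)@(5, 13): e=[6,8,34] → █
    (3,6)@(7, 13): e=[6,-8,50] → ·
    (0,7)@(1, 15): e=[18,40,-10] → ·
    (1,7)@(3, 15): e=[18,24,6] → █
    (3,7)@(7, 15): e=[18,-8,38] → ·
    (1,8)@(3, 17): e=[30,24,-6] → ·
    (2,8)@(5, 17): e=[30,8,10] → █
    (3,8)@(7, 17): e=[30,-8,26] → ·
    (2,9)@(5, 19): e=[42,8,-2] → ·
  covered (6 px):
    · · · · ·
    · · · · ·
    · · · · ·
    · · · · ·
    · · · · ·
    · · · · ·
    █ █ █ · ·
    · █ █ · ·
    · · █ · ·
    · · · · ·
    · · · · ·

Answer: 15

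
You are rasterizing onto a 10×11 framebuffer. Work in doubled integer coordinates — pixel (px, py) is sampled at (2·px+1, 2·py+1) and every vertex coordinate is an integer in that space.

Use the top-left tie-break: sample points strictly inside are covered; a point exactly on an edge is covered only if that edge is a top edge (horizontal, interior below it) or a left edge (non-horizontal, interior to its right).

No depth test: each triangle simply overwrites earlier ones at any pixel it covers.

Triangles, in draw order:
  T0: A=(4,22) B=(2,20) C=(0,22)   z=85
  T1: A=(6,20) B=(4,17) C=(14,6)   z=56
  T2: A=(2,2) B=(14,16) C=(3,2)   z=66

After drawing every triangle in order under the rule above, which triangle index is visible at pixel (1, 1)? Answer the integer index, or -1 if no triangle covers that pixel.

T0:
  2·area = 8  (B↔C swapped to make it positive)
  edge (4, 22)→(0, 22): d=(-4,0) right/bottom  bias=-1
  edge (0, 22)→(2, 20): d=(2,-2) top-left  bias=+0
  edge (2, 20)→(4, 22): d=(2,2) right/bottom  bias=-1
    (9,1)@(19, 3): e=[76,0,-68] → .  [on edge]
    (8,2)@(17, 5): e=[68,0,-60] → .  [on edge]
    (7,3)@(15, 7): e=[60,0,-52] → .  [on edge]
    (6,4)@(13, 9): e=[52,0,-44] → .  [on edge]
    (5,5)@(11, 11): e=[44,0,-36] → .  [on edge]
    (4,6)@(9, 13): e=[36,0,-28] → .  [on edge]
    (3,7)@(7, 15): e=[28,0,-20] → .  [on edge]
    (2,8)@(5, 17): e=[20,0,-12] → .  [on edge]
    (0,9)@(1, 19): e=[12,-4,0] → .  [on edge]
    (1,9)@(3, 19): e=[12,0,-4] → .  [on edge]
    (0,10)@(1, 21): e=[4,0,4] → X  [on edge]
    (1,10)@(3, 21): e=[4,4,0] → .  [on edge]
  covered (1 px):
    . . . . . . . . . .
    . . . . . . . . . .
    . . . . . . . . . .
    . . . . . . . . . .
    . . . . . . . . . .
    . . . . . . . . . .
    . . . . . . . . . .
    . . . . . . . . . .
    . . . . . . . . . .
    . . . . . . . . . .
    X . . . . . . . . .
T1:
  2·area = 52
  edge (6, 20)→(4, 17): d=(-2,-3) top-left  bias=+0
  edge (4, 17)→(14, 6): d=(10,-11) top-left  bias=+0
  edge (14, 6)→(6, 20): d=(-8,14) right/bottom  bias=-1
    (5,5)@(11, 11): e=[33,17,2] → X
    (6,5)@(13, 11): e=[39,39,-26] → .
    (4,6)@(9, 13): e=[23,15,14] → X
    (5,6)@(11, 13): e=[29,37,-14] → .
    (3,7)@(7, 15): e=[13,13,26] → X
    (4,7)@(9, 15): e=[19,35,-2] → .
    (2,8)@(5, 17): e=[3,11,38] → X
    (4,8)@(9, 17): e=[15,55,-18] → .
    (2,9)@(5, 19): e=[-1,31,22] → .
    (3,9)@(7, 19): e=[5,53,-6] → .
  covered (5 px):
    . . . . . . . . . .
    . . . . . . . . . .
    . . . . . . . . . .
    . . . . . . . . . .
    . . . . . . . . . .
    . . . . . X . . . .
    . . . . X . . . . .
    . . . X . . . . . .
    . . X X . . . . . .
    . . . . . . . . . .
    . . . . . . . . . .
T2:
  2·area = 14  (B↔C swapped to make it positive)
  edge (2, 2)→(3, 2): d=(1,0) top-left  bias=+0
  edge (3, 2)→(14, 16): d=(11,14) right/bottom  bias=-1
  edge (14, 16)→(2, 2): d=(-12,-14) top-left  bias=+0
    (1,1)@(3, 3): e=[1,11,2] → X
    (2,1)@(5, 3): e=[1,-17,30] → .
    (1,2)@(3, 5): e=[3,33,-22] → .
    (2,2)@(5, 5): e=[3,5,6] → X
    (3,2)@(7, 5): e=[3,-23,34] → .
    (2,3)@(5, 7): e=[5,27,-18] → .
  covered (2 px):
    . . . . . . . . . .
    . X . . . . . . . .
    . . X . . . . . . .
    . . . . . . . . . .
    . . . . . . . . . .
    . . . . . . . . . .
    . . . . . . . . . .
    . . . . . . . . . .
    . . . . . . . . . .
    . . . . . . . . . .
    . . . . . . . . . .

Z-buffer (winner per pixel, '.' = empty):
  . . . . . . . . . .
  . 2 . . . . . . . .
  . . 2 . . . . . . .
  . . . . . . . . . .
  . . . . . . . . . .
  . . . . . 1 . . . .
  . . . . 1 . . . . .
  . . . 1 . . . . . .
  . . 1 1 . . . . . .
  . . . . . . . . . .
  0 . . . . . . . . .

Final: 2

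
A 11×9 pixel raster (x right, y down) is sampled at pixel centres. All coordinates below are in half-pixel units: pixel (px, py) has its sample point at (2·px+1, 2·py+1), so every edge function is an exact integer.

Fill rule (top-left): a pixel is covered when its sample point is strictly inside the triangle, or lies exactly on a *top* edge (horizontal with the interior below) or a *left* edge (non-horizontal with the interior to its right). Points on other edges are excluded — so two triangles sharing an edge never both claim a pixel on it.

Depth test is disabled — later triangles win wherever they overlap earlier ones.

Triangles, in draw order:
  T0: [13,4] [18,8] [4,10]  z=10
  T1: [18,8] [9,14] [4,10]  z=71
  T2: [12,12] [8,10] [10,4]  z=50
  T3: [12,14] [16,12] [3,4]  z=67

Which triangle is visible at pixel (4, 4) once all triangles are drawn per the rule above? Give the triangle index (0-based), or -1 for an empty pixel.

T0:
  2·area = 66
  edge (13, 4)→(18, 8): d=(5,4) right/bottom  bias=-1
  edge (18, 8)→(4, 10): d=(-14,2) right/bottom  bias=-1
  edge (4, 10)→(13, 4): d=(9,-6) top-left  bias=+0
    (6,2)@(13, 5): e=[5,52,9] → #
    (7,2)@(15, 5): e=[-3,48,21] → ·
    (4,3)@(9, 7): e=[31,32,3] → #
    (5,3)@(11, 7): e=[23,28,15] → #
    (7,3)@(15, 7): e=[7,20,39] → #
    (8,3)@(17, 7): e=[-1,16,51] → ·
    (3,4)@(7, 9): e=[49,8,9] → #
    (5,4)@(11, 9): e=[33,0,33] → ·  [on edge]
    (6,4)@(13, 9): e=[25,-4,45] → ·
    (7,4)@(15, 9): e=[17,-8,57] → ·
    (3,5)@(7, 11): e=[59,-20,27] → ·
    (4,5)@(9, 11): e=[51,-24,39] → ·
  covered (7 px):
    · · · · · · · · · · ·
    · · · · · · · · · · ·
    · · · · · · # · · · ·
    · · · · # # # # · · ·
    · · · # # · · · · · ·
    · · · · · · · · · · ·
    · · · · · · · · · · ·
    · · · · · · · · · · ·
    · · · · · · · · · · ·
T1:
  2·area = 66
  edge (18, 8)→(9, 14): d=(-9,6) right/bottom  bias=-1
  edge (9, 14)→(4, 10): d=(-5,-4) top-left  bias=+0
  edge (4, 10)→(18, 8): d=(14,-2) top-left  bias=+0
    (5,4)@(11, 9): e=[33,33,0] → #  [on edge]
    (6,4)@(13, 9): e=[21,41,4] → #
    (7,4)@(15, 9): e=[9,49,8] → #
    (8,4)@(17, 9): e=[-3,57,12] → ·
    (3,5)@(7, 11): e=[39,7,20] → #
    (4,5)@(9, 11): e=[27,15,24] → #
    (7,5)@(15, 11): e=[-9,39,36] → ·
    (3,6)@(7, 13): e=[21,-3,48] → ·
    (4,6)@(9, 13): e=[9,5,52] → #
    (5,6)@(11, 13): e=[-3,13,56] → ·
    (6,6)@(13, 13): e=[-15,21,60] → ·
    (4,7)@(9, 15): e=[-9,-5,80] → ·
  covered (8 px):
    · · · · · · · · · · ·
    · · · · · · · · · · ·
    · · · · · · · · · · ·
    · · · · · · · · · · ·
    · · · · · # # # · · ·
    · · · # # # # · · · ·
    · · · · # · · · · · ·
    · · · · · · · · · · ·
    · · · · · · · · · · ·
T2:
  2·area = 28
  edge (12, 12)→(8, 10): d=(-4,-2) top-left  bias=+0
  edge (8, 10)→(10, 4): d=(2,-6) top-left  bias=+0
  edge (10, 4)→(12, 12): d=(2,8) right/bottom  bias=-1
    (5,0)@(11, 1): e=[42,0,-14] → ·  [on edge]
    (4,3)@(9, 7): e=[14,0,14] → #  [on edge]
    (5,3)@(11, 7): e=[18,12,-2] → ·
    (4,4)@(9, 9): e=[6,4,18] → #
    (5,4)@(11, 9): e=[10,16,2] → #
    (6,4)@(13, 9): e=[14,28,-14] → ·
    (4,5)@(9, 11): e=[-2,8,22] → ·
    (5,5)@(11, 11): e=[2,20,6] → #
    (6,5)@(13, 11): e=[6,32,-10] → ·
    (3,6)@(7, 13): e=[-14,0,42] → ·  [on edge]
    (5,6)@(11, 13): e=[-6,24,10] → ·
  covered (4 px):
    · · · · · · · · · · ·
    · · · · · · · · · · ·
    · · · · · · · · · · ·
    · · · · # · · · · · ·
    · · · · # # · · · · ·
    · · · · · # · · · · ·
    · · · · · · · · · · ·
    · · · · · · · · · · ·
    · · · · · · · · · · ·
T3:
  2·area = 58  (B↔C swapped to make it positive)
  edge (12, 14)→(3, 4): d=(-9,-10) top-left  bias=+0
  edge (3, 4)→(16, 12): d=(13,8) right/bottom  bias=-1
  edge (16, 12)→(12, 14): d=(-4,2) right/bottom  bias=-1
    (3,3)@(7, 7): e=[13,7,38] → #
    (4,3)@(9, 7): e=[33,-9,34] → ·
    (3,4)@(7, 9): e=[-5,33,30] → ·
    (4,4)@(9, 9): e=[15,17,26] → #
    (5,4)@(11, 9): e=[35,1,22] → #
    (6,4)@(13, 9): e=[55,-15,18] → ·
    (4,5)@(9, 11): e=[-3,43,18] → ·
    (5,5)@(11, 11): e=[17,27,14] → #
    (6,5)@(13, 11): e=[37,11,10] → #
    (7,5)@(15, 11): e=[57,-5,6] → ·
    (5,6)@(11, 13): e=[-1,53,6] → ·
    (6,6)@(13, 13): e=[19,37,2] → #
  covered (6 px):
    · · · · · · · · · · ·
    · · · · · · · · · · ·
    · · · · · · · · · · ·
    · · · # · · · · · · ·
    · · · · # # · · · · ·
    · · · · · # # · · · ·
    · · · · · · # · · · ·
    · · · · · · · · · · ·
    · · · · · · · · · · ·

Z-buffer (winner per pixel, '.' = empty):
  . . . . . . . . . . .
  . . . . . . . . . . .
  . . . . . . 0 . . . .
  . . . 3 2 0 0 0 . . .
  . . . 0 3 3 1 1 . . .
  . . . 1 1 3 3 . . . .
  . . . . 1 . 3 . . . .
  . . . . . . . . . . .
  . . . . . . . . . . .

Final: 3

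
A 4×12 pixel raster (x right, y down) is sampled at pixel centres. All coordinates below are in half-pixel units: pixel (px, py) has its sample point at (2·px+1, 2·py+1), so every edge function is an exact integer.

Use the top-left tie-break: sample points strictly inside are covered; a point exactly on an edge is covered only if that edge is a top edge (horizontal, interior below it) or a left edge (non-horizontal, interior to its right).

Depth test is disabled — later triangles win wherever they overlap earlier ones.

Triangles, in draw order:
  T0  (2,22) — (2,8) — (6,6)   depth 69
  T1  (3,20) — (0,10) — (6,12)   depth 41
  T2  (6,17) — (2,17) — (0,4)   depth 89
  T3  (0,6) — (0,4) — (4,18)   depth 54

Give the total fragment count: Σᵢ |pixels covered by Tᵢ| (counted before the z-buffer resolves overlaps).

T0:
  2·area = 56
  edge (2, 22)→(2, 8): d=(0,-14) top-left  bias=+0
  edge (2, 8)→(6, 6): d=(4,-2) top-left  bias=+0
  edge (6, 6)→(2, 22): d=(-4,16) right/bottom  bias=-1
    (2,3)@(5, 7): e=[42,2,12] → #
    (3,3)@(7, 7): e=[70,6,-20] → ·
    (1,4)@(3, 9): e=[14,6,36] → #
    (3,4)@(7, 9): e=[70,14,-28] → ·
    (1,5)@(3, 11): e=[14,14,28] → #
    (2,5)@(5, 11): e=[42,18,-4] → ·
    (1,6)@(3, 13): e=[14,22,20] → #
    (2,6)@(5, 13): e=[42,26,-12] → ·
    (1,7)@(3, 15): e=[14,30,12] → #
    (2,7)@(5, 15): e=[42,34,-20] → ·
    (1,8)@(3, 17): e=[14,38,4] → #
    (2,8)@(5, 17): e=[42,42,-28] → ·
  covered (7 px):
    · · · ·
    · · · ·
    · · · ·
    · · # ·
    · # # ·
    · # · ·
    · # · ·
    · # · ·
    · # · ·
    · · · ·
    · · · ·
    · · · ·
T1:
  2·area = 54
  edge (3, 20)→(0, 10): d=(-3,-10) top-left  bias=+0
  edge (0, 10)→(6, 12): d=(6,2) right/bottom  bias=-1
  edge (6, 12)→(3, 20): d=(-3,8) right/bottom  bias=-1
    (0,5)@(1, 11): e=[7,4,43] → #
    (1,5)@(3, 11): e=[27,0,27] → ·  [on edge]
    (0,6)@(1, 13): e=[1,16,37] → #
    (1,6)@(3, 13): e=[21,12,21] → #
    (2,6)@(5, 13): e=[41,8,5] → #
    (3,6)@(7, 13): e=[61,4,-11] → ·
    (0,7)@(1, 15): e=[-5,28,31] → ·
    (1,7)@(3, 15): e=[15,24,15] → #
    (2,7)@(5, 15): e=[35,20,-1] → ·
    (1,8)@(3, 17): e=[9,36,9] → #
    (2,8)@(5, 17): e=[29,32,-7] → ·
    (1,9)@(3, 19): e=[3,48,3] → #
  covered (7 px):
    · · · ·
    · · · ·
    · · · ·
    · · · ·
    · · · ·
    # · · ·
    # # # ·
    · # · ·
    · # · ·
    · # · ·
    · · · ·
    · · · ·
T2:
  2·area = 52
  edge (6, 17)→(2, 17): d=(-4,0) right/bottom  bias=-1
  edge (2, 17)→(0, 4): d=(-2,-13) top-left  bias=+0
  edge (0, 4)→(6, 17): d=(6,13) right/bottom  bias=-1
    (0,3)@(1, 7): e=[40,7,5] → #
    (1,3)@(3, 7): e=[40,33,-21] → ·
    (0,4)@(1, 9): e=[32,3,17] → #
    (1,4)@(3, 9): e=[32,29,-9] → ·
    (0,5)@(1, 11): e=[24,-1,29] → ·
    (1,5)@(3, 11): e=[24,25,3] → #
    (2,5)@(5, 11): e=[24,51,-23] → ·
    (1,6)@(3, 13): e=[16,21,15] → #
    (2,6)@(5, 13): e=[16,47,-11] → ·
    (1,7)@(3, 15): e=[8,17,27] → #
    (2,7)@(5, 15): e=[8,43,1] → #
    (3,7)@(7, 15): e=[8,69,-25] → ·
    (0,8)@(1, 17): e=[0,-13,65] → ·  [on edge]
    (1,8)@(3, 17): e=[0,13,39] → ·  [on edge]
    (2,8)@(5, 17): e=[0,39,13] → ·  [on edge]
    (3,8)@(7, 17): e=[0,65,-13] → ·  [on edge]
  covered (6 px):
    · · · ·
    · · · ·
    · · · ·
    # · · ·
    # · · ·
    · # · ·
    · # · ·
    · # # ·
    · · · ·
    · · · ·
    · · · ·
    · · · ·
T3:
  2·area = 8
  edge (0, 6)→(0, 4): d=(0,-2) top-left  bias=+0
  edge (0, 4)→(4, 18): d=(4,14) right/bottom  bias=-1
  edge (4, 18)→(0, 6): d=(-4,-12) top-left  bias=+0
    (0,4)@(1, 9): e=[2,6,0] → #  [on edge]
    (1,4)@(3, 9): e=[6,-22,24] → ·
    (0,5)@(1, 11): e=[2,14,-8] → ·
    (1,7)@(3, 15): e=[6,2,0] → #  [on edge]
    (2,7)@(5, 15): e=[10,-26,24] → ·
    (1,8)@(3, 17): e=[6,10,-8] → ·
    (2,10)@(5, 21): e=[10,-2,0] → ·  [on edge]
  covered (2 px):
    · · · ·
    · · · ·
    · · · ·
    · · · ·
    # · · ·
    · · · ·
    · · · ·
    · # · ·
    · · · ·
    · · · ·
    · · · ·
    · · · ·

Final: 22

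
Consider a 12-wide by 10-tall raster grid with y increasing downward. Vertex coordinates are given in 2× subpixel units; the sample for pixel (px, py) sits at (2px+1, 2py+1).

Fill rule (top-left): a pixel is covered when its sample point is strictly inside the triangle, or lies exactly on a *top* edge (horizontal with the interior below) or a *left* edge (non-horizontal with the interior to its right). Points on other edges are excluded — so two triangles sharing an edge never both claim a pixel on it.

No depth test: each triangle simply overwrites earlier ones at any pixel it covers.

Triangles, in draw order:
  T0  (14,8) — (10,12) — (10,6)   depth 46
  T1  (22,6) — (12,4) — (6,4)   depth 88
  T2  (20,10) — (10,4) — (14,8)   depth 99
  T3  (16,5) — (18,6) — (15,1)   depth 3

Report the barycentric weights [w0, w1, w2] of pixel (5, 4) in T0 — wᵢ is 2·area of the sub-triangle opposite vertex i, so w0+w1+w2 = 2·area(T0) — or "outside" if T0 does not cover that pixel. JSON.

T0:
  2·area = 24
  edge (14, 8)→(10, 12): d=(-4,4) right/bottom  bias=-1
  edge (10, 12)→(10, 6): d=(0,-6) top-left  bias=+0
  edge (10, 6)→(14, 8): d=(4,2) right/bottom  bias=-1
    (10,0)@(21, 1): e=[0,66,-42] → ·  [on edge]
    (9,1)@(19, 3): e=[0,54,-30] → ·  [on edge]
    (8,2)@(17, 5): e=[0,42,-18] → ·  [on edge]
    (5,3)@(11, 7): e=[16,6,2] → #
    (6,3)@(13, 7): e=[8,18,-2] → ·
    (7,3)@(15, 7): e=[0,30,-6] → ·  [on edge]
    (5,4)@(11, 9): e=[8,6,10] → #
    (6,4)@(13, 9): e=[0,18,6] → ·  [on edge]
    (5,5)@(11, 11): e=[0,6,18] → ·  [on edge]
    (4,6)@(9, 13): e=[0,-6,30] → ·  [on edge]
    (3,7)@(7, 15): e=[0,-18,42] → ·  [on edge]
    (2,8)@(5, 17): e=[0,-30,54] → ·  [on edge]
    (1,9)@(3, 19): e=[0,-42,66] → ·  [on edge]
  covered (2 px):
    · · · · · · · · · · · ·
    · · · · · · · · · · · ·
    · · · · · · · · · · · ·
    · · · · · # · · · · · ·
    · · · · · # · · · · · ·
    · · · · · · · · · · · ·
    · · · · · · · · · · · ·
    · · · · · · · · · · · ·
    · · · · · · · · · · · ·
    · · · · · · · · · · · ·
T1:
  2·area = 12  (B↔C swapped to make it positive)
  edge (22, 6)→(6, 4): d=(-16,-2) top-left  bias=+0
  edge (6, 4)→(12, 4): d=(6,0) top-left  bias=+0
  edge (12, 4)→(22, 6): d=(10,2) right/bottom  bias=-1
    (3,1)@(7, 3): e=[18,-6,0] → ·  [on edge]
    (7,2)@(15, 5): e=[2,6,4] → #
    (8,2)@(17, 5): e=[6,6,0] → ·  [on edge]
    (7,3)@(15, 7): e=[-30,18,24] → ·
  covered (1 px):
    · · · · · · · · · · · ·
    · · · · · · · · · · · ·
    · · · · · · · # · · · ·
    · · · · · · · · · · · ·
    · · · · · · · · · · · ·
    · · · · · · · · · · · ·
    · · · · · · · · · · · ·
    · · · · · · · · · · · ·
    · · · · · · · · · · · ·
    · · · · · · · · · · · ·
T2:
  2·area = 16  (B↔C swapped to make it positive)
  edge (20, 10)→(14, 8): d=(-6,-2) top-left  bias=+0
  edge (14, 8)→(10, 4): d=(-4,-4) top-left  bias=+0
  edge (10, 4)→(20, 10): d=(10,6) right/bottom  bias=-1
    (2,0)@(5, 1): e=[24,-8,0] → ·  [on edge]
    (3,0)@(7, 1): e=[28,0,-12] → ·  [on edge]
    (4,1)@(9, 3): e=[20,0,-4] → ·  [on edge]
    (2,2)@(5, 5): e=[0,-24,40] → ·  [on edge]
    (5,2)@(11, 5): e=[12,0,4] → #  [on edge]
    (6,2)@(13, 5): e=[16,8,-8] → ·
    (5,3)@(11, 7): e=[0,-8,24] → ·  [on edge]
    (6,3)@(13, 7): e=[4,0,12] → #  [on edge]
    (7,3)@(15, 7): e=[8,8,0] → ·  [on edge]
    (6,4)@(13, 9): e=[-8,-8,32] → ·
    (7,4)@(15, 9): e=[-4,0,20] → ·  [on edge]
    (8,4)@(17, 9): e=[0,8,8] → #  [on edge]
    (8,5)@(17, 11): e=[-12,0,28] → ·  [on edge]
    (11,5)@(23, 11): e=[0,24,-8] → ·  [on edge]
    (9,6)@(19, 13): e=[-20,0,36] → ·  [on edge]
    (10,7)@(21, 15): e=[-28,0,44] → ·  [on edge]
    (11,8)@(23, 17): e=[-36,0,52] → ·  [on edge]
  covered (3 px):
    · · · · · · · · · · · ·
    · · · · · · · · · · · ·
    · · · · · # · · · · · ·
    · · · · · · # · · · · ·
    · · · · · · · · # · · ·
    · · · · · · · · · · · ·
    · · · · · · · · · · · ·
    · · · · · · · · · · · ·
    · · · · · · · · · · · ·
    · · · · · · · · · · · ·
T3:
  2·area = 7  (B↔C swapped to make it positive)
  edge (16, 5)→(15, 1): d=(-1,-4) top-left  bias=+0
  edge (15, 1)→(18, 6): d=(3,5) right/bottom  bias=-1
  edge (18, 6)→(16, 5): d=(-2,-1) top-left  bias=+0
    (7,0)@(15, 1): e=[0,0,7] → ·  [on edge]
    (8,2)@(17, 5): e=[4,2,1] → #
    (9,2)@(19, 5): e=[12,-8,3] → ·
    (8,3)@(17, 7): e=[2,8,-3] → ·
    (8,4)@(17, 9): e=[0,14,-7] → ·  [on edge]
    (10,5)@(21, 11): e=[14,0,-7] → ·  [on edge]
    (9,8)@(19, 17): e=[0,28,-21] → ·  [on edge]
  covered (1 px):
    · · · · · · · · · · · ·
    · · · · · · · · · · · ·
    · · · · · · · · # · · ·
    · · · · · · · · · · · ·
    · · · · · · · · · · · ·
    · · · · · · · · · · · ·
    · · · · · · · · · · · ·
    · · · · · · · · · · · ·
    · · · · · · · · · · · ·
    · · · · · · · · · · · ·

Answer: [6,10,8]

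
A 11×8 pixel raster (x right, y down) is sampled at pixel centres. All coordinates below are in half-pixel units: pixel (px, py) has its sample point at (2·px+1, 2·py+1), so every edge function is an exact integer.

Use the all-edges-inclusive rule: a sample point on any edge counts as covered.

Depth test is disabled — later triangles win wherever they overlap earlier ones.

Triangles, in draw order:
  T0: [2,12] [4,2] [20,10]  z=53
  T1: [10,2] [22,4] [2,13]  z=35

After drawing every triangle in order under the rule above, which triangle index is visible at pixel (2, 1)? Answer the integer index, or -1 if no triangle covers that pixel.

T0:
  2·area = 176
  edge (2, 12)→(4, 2): d=(2,-10) inclusive
  edge (4, 2)→(20, 10): d=(16,8) inclusive
  edge (20, 10)→(2, 12): d=(-18,2) inclusive
    (2,1)@(5, 3): e=[12,8,156] → X
    (3,1)@(7, 3): e=[32,-8,152] → .
    (2,2)@(5, 5): e=[16,40,120] → X
    (3,2)@(7, 5): e=[36,24,116] → X
    (4,2)@(9, 5): e=[56,8,112] → X
    (5,2)@(11, 5): e=[76,-8,108] → .
    (1,3)@(3, 7): e=[0,88,88] → X  [on edge]
    (5,3)@(11, 7): e=[80,24,72] → X
    (6,3)@(13, 7): e=[100,8,68] → X
    (7,3)@(15, 7): e=[120,-8,64] → .
    (1,4)@(3, 9): e=[4,120,52] → X
    (7,4)@(15, 9): e=[124,24,28] → X
    (5,5)@(11, 11): e=[88,88,0] → X  [on edge]
  covered (23 px):
    . . . . . . . . . . .
    . . X . . . . . . . .
    . . X X X . . . . . .
    . X X X X X X . . . .
    . X X X X X X X X . .
    . X X X X X . . . . .
    . . . . . . . . . . .
    . . . . . . . . . . .
T1:
  2·area = 148
  edge (10, 2)→(22, 4): d=(12,2) inclusive
  edge (22, 4)→(2, 13): d=(-20,9) inclusive
  edge (2, 13)→(10, 2): d=(8,-11) inclusive
    (5,1)@(11, 3): e=[10,119,19] → X
    (6,1)@(13, 3): e=[6,101,41] → X
    (7,1)@(15, 3): e=[2,83,63] → X
    (8,1)@(17, 3): e=[-2,65,85] → .
    (4,2)@(9, 5): e=[38,97,13] → X
    (8,2)@(17, 5): e=[22,25,101] → X
    (9,2)@(19, 5): e=[18,7,123] → X
    (10,2)@(21, 5): e=[14,-11,145] → .
    (3,3)@(7, 7): e=[66,75,7] → X
    (8,3)@(17, 7): e=[46,-15,117] → .
    (9,3)@(19, 7): e=[42,-33,139] → .
    (2,4)@(5, 9): e=[94,53,1] → X
  covered (18 px):
    . . . . . . . . . . .
    . . . . . X X X . . .
    . . . . X X X X X X .
    . . . X X X X X . . .
    . . X X X . . . . . .
    . . X . . . . . . . .
    . . . . . . . . . . .
    . . . . . . . . . . .

Z-buffer (winner per pixel, '.' = empty):
  . . . . . . . . . . .
  . . 0 . . 1 1 1 . . .
  . . 0 0 1 1 1 1 1 1 .
  . 0 0 1 1 1 1 1 . . .
  . 0 1 1 1 0 0 0 0 . .
  . 0 1 0 0 0 . . . . .
  . . . . . . . . . . .
  . . . . . . . . . . .

Answer: 0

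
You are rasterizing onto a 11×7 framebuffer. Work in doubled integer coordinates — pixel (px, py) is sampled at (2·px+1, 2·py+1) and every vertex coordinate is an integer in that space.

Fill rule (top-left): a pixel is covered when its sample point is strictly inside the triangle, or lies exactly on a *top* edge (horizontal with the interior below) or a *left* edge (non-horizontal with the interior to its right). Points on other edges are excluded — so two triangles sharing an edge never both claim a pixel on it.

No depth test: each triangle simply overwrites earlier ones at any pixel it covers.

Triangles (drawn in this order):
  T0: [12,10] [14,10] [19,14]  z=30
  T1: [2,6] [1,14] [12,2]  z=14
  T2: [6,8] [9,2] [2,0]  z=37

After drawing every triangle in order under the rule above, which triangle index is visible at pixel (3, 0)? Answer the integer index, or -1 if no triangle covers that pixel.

T0:
  2·area = 8
  edge (12, 10)→(14, 10): d=(2,0) top-left  bias=+0
  edge (14, 10)→(19, 14): d=(5,4) right/bottom  bias=-1
  edge (19, 14)→(12, 10): d=(-7,-4) top-left  bias=+0
    (7,5)@(15, 11): e=[2,1,5] → #
    (8,5)@(17, 11): e=[2,-7,13] → ·
    (7,6)@(15, 13): e=[6,11,-9] → ·
  covered (1 px):
    · · · · · · · · · · ·
    · · · · · · · · · · ·
    · · · · · · · · · · ·
    · · · · · · · · · · ·
    · · · · · · · · · · ·
    · · · · · · · # · · ·
    · · · · · · · · · · ·
T1:
  2·area = 76  (B↔C swapped to make it positive)
  edge (2, 6)→(12, 2): d=(10,-4) top-left  bias=+0
  edge (12, 2)→(1, 14): d=(-11,12) right/bottom  bias=-1
  edge (1, 14)→(2, 6): d=(1,-8) top-left  bias=+0
    (5,1)@(11, 3): e=[6,1,69] → #
    (6,1)@(13, 3): e=[14,-23,85] → ·
    (2,2)@(5, 5): e=[2,51,23] → #
    (3,2)@(7, 5): e=[10,27,39] → #
    (4,2)@(9, 5): e=[18,3,55] → #
    (5,2)@(11, 5): e=[26,-21,71] → ·
    (1,3)@(3, 7): e=[14,53,9] → #
    (4,3)@(9, 7): e=[38,-19,57] → ·
    (1,4)@(3, 9): e=[34,31,11] → #
    (3,4)@(7, 9): e=[50,-17,43] → ·
    (1,5)@(3, 11): e=[54,9,13] → #
    (2,5)@(5, 11): e=[62,-15,29] → ·
  covered (10 px):
    · · · · · · · · · · ·
    · · · · · # · · · · ·
    · · # # # · · · · · ·
    · # # # · · · · · · ·
    · # # · · · · · · · ·
    · # · · · · · · · · ·
    · · · · · · · · · · ·
T2:
  2·area = 48  (B↔C swapped to make it positive)
  edge (6, 8)→(2, 0): d=(-4,-8) top-left  bias=+0
  edge (2, 0)→(9, 2): d=(7,2) right/bottom  bias=-1
  edge (9, 2)→(6, 8): d=(-3,6) right/bottom  bias=-1
    (1,0)@(3, 1): e=[4,5,39] → #
    (2,0)@(5, 1): e=[20,1,27] → #
    (3,0)@(7, 1): e=[36,-3,15] → ·
    (1,1)@(3, 3): e=[-4,19,33] → ·
    (2,1)@(5, 3): e=[12,15,21] → #
    (3,1)@(7, 3): e=[28,11,9] → #
    (4,1)@(9, 3): e=[44,7,-3] → ·
    (2,2)@(5, 5): e=[4,29,15] → #
    (4,2)@(9, 5): e=[36,21,-9] → ·
    (2,3)@(5, 7): e=[-4,43,9] → ·
    (3,3)@(7, 7): e=[12,39,-3] → ·
  covered (6 px):
    · # # · · · · · · · ·
    · · # # · · · · · · ·
    · · # # · · · · · · ·
    · · · · · · · · · · ·
    · · · · · · · · · · ·
    · · · · · · · · · · ·
    · · · · · · · · · · ·

Z-buffer (winner per pixel, '.' = empty):
  . 2 2 . . . . . . . .
  . . 2 2 . 1 . . . . .
  . . 2 2 1 . . . . . .
  . 1 1 1 . . . . . . .
  . 1 1 . . . . . . . .
  . 1 . . . . . 0 . . .
  . . . . . . . . . . .

Final: -1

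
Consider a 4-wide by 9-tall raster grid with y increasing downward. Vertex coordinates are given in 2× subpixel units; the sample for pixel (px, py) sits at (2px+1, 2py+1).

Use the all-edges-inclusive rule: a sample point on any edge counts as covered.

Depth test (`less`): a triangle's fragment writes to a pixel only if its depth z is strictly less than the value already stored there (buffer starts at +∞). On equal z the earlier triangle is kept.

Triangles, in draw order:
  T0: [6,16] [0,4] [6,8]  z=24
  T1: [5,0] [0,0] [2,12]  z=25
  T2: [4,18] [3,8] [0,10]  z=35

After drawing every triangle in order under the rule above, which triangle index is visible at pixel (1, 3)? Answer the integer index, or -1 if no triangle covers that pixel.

T0:
  2·area = 48
  edge (6, 16)→(0, 4): d=(-6,-12) inclusive
  edge (0, 4)→(6, 8): d=(6,4) inclusive
  edge (6, 8)→(6, 16): d=(0,8) inclusive
    (0,2)@(1, 5): e=[6,2,40] → █
    (1,2)@(3, 5): e=[30,-6,24] → ·
    (0,3)@(1, 7): e=[-6,14,40] → ·
    (1,3)@(3, 7): e=[18,6,24] → █
    (2,3)@(5, 7): e=[42,-2,8] → ·
    (1,4)@(3, 9): e=[6,18,24] → █
    (2,4)@(5, 9): e=[30,10,8] → █
    (3,4)@(7, 9): e=[54,2,-8] → ·
    (1,5)@(3, 11): e=[-6,30,24] → ·
    (2,5)@(5, 11): e=[18,22,8] → █
    (3,5)@(7, 11): e=[42,14,-8] → ·
    (2,6)@(5, 13): e=[6,34,8] → █
  covered (6 px):
    · · · ·
    · · · ·
    █ · · ·
    · █ · ·
    · █ █ ·
    · · █ ·
    · · █ ·
    · · · ·
    · · · ·
T1:
  2·area = 60  (B↔C swapped to make it positive)
  edge (5, 0)→(2, 12): d=(-3,12) inclusive
  edge (2, 12)→(0, 0): d=(-2,-12) inclusive
  edge (0, 0)→(5, 0): d=(5,0) inclusive
    (0,0)@(1, 1): e=[45,10,5] → █
    (1,0)@(3, 1): e=[21,34,5] → █
    (2,0)@(5, 1): e=[-3,58,5] → ·
    (0,1)@(1, 3): e=[39,6,15] → █
    (2,1)@(5, 3): e=[-9,54,15] → ·
    (0,2)@(1, 5): e=[33,2,25] → █
    (2,2)@(5, 5): e=[-15,50,25] → ·
    (0,3)@(1, 7): e=[27,-2,35] → ·
    (1,3)@(3, 7): e=[3,22,35] → █
    (2,3)@(5, 7): e=[-21,46,35] → ·
    (1,4)@(3, 9): e=[-3,18,45] → ·
  covered (7 px):
    █ █ · ·
    █ █ · ·
    █ █ · ·
    · █ · ·
    · · · ·
    · · · ·
    · · · ·
    · · · ·
    · · · ·
T2:
  2·area = 32  (B↔C swapped to make it positive)
  edge (4, 18)→(0, 10): d=(-4,-8) inclusive
  edge (0, 10)→(3, 8): d=(3,-2) inclusive
  edge (3, 8)→(4, 18): d=(1,10) inclusive
    (1,4)@(3, 9): e=[28,3,1] → █
    (2,4)@(5, 9): e=[44,7,-19] → ·
    (0,5)@(1, 11): e=[4,5,23] → █
    (2,5)@(5, 11): e=[36,13,-17] → ·
    (0,6)@(1, 13): e=[-4,11,25] → ·
    (1,6)@(3, 13): e=[12,15,5] → █
    (2,6)@(5, 13): e=[28,19,-15] → ·
    (1,7)@(3, 15): e=[4,21,7] → █
    (2,7)@(5, 15): e=[20,25,-13] → ·
    (1,8)@(3, 17): e=[-4,27,9] → ·
  covered (5 px):
    · · · ·
    · · · ·
    · · · ·
    · · · ·
    · █ · ·
    █ █ · ·
    · █ · ·
    · █ · ·
    · · · ·

Z-buffer (winner per pixel, '.' = empty):
  1 1 . .
  1 1 . .
  0 1 . .
  . 0 . .
  . 0 0 .
  2 2 0 .
  . 2 0 .
  . 2 . .
  . . . .

Answer: 0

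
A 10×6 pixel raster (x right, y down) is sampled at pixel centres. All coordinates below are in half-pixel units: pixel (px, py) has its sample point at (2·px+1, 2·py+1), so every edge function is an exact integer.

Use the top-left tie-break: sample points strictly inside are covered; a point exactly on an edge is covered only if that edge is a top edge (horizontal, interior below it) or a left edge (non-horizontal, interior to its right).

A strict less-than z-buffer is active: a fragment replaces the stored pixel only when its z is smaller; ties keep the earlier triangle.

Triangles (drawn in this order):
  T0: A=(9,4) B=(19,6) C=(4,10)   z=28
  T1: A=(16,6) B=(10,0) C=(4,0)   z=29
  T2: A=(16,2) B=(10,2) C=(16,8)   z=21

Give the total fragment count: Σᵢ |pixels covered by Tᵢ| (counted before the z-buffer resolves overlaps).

T0:
  2·area = 70
  edge (9, 4)→(19, 6): d=(10,2) right/bottom  bias=-1
  edge (19, 6)→(4, 10): d=(-15,4) right/bottom  bias=-1
  edge (4, 10)→(9, 4): d=(5,-6) top-left  bias=+0
    (4,2)@(9, 5): e=[10,55,5] → █
    (5,2)@(11, 5): e=[6,47,17] → █
    (6,2)@(13, 5): e=[2,39,29] → █
    (7,2)@(15, 5): e=[-2,31,41] → ·
    (3,3)@(7, 7): e=[34,33,3] → █
    (7,3)@(15, 7): e=[18,1,51] → █
    (8,3)@(17, 7): e=[14,-7,63] → ·
    (2,4)@(5, 9): e=[58,11,1] → █
    (4,4)@(9, 9): e=[50,-5,25] → ·
    (5,4)@(11, 9): e=[46,-13,37] → ·
    (6,4)@(13, 9): e=[42,-21,49] → ·
    (7,4)@(15, 9): e=[38,-29,61] → ·
  covered (10 px):
    · · · · · · · · · ·
    · · · · · · · · · ·
    · · · · █ █ █ · · ·
    · · · █ █ █ █ █ · ·
    · · █ █ · · · · · ·
    · · · · · · · · · ·
T1:
  2·area = 36  (B↔C swapped to make it positive)
  edge (16, 6)→(4, 0): d=(-12,-6) top-left  bias=+0
  edge (4, 0)→(10, 0): d=(6,0) top-left  bias=+0
  edge (10, 0)→(16, 6): d=(6,6) right/bottom  bias=-1
    (3,0)@(7, 1): e=[6,6,24] → █
    (4,0)@(9, 1): e=[18,6,12] → █
    (5,0)@(11, 1): e=[30,6,0] → ·  [on edge]
    (3,1)@(7, 3): e=[-18,18,36] → ·
    (4,1)@(9, 3): e=[-6,18,24] → ·
    (5,1)@(11, 3): e=[6,18,12] → █
    (6,1)@(13, 3): e=[18,18,0] → ·  [on edge]
    (5,2)@(11, 5): e=[-18,30,24] → ·
    (7,2)@(15, 5): e=[6,30,0] → ·  [on edge]
    (8,3)@(17, 7): e=[-6,42,0] → ·  [on edge]
    (9,4)@(19, 9): e=[-18,54,0] → ·  [on edge]
  covered (3 px):
    · · · █ █ · · · · ·
    · · · · · █ · · · ·
    · · · · · · · · · ·
    · · · · · · · · · ·
    · · · · · · · · · ·
    · · · · · · · · · ·
T2:
  2·area = 36  (B↔C swapped to make it positive)
  edge (16, 2)→(16, 8): d=(0,6) right/bottom  bias=-1
  edge (16, 8)→(10, 2): d=(-6,-6) top-left  bias=+0
  edge (10, 2)→(16, 2): d=(6,0) top-left  bias=+0
    (4,0)@(9, 1): e=[42,0,-6] → ·  [on edge]
    (5,1)@(11, 3): e=[30,0,6] → █  [on edge]
    (6,1)@(13, 3): e=[18,12,6] → █
    (7,1)@(15, 3): e=[6,24,6] → █
    (8,1)@(17, 3): e=[-6,36,6] → ·
    (5,2)@(11, 5): e=[30,-12,18] → ·
    (6,2)@(13, 5): e=[18,0,18] → █  [on edge]
    (8,2)@(17, 5): e=[-6,24,18] → ·
    (6,3)@(13, 7): e=[18,-12,30] → ·
    (7,3)@(15, 7): e=[6,0,30] → █  [on edge]
    (8,3)@(17, 7): e=[-6,12,30] → ·
    (7,4)@(15, 9): e=[6,-12,42] → ·
    (8,4)@(17, 9): e=[-6,0,42] → ·  [on edge]
    (9,5)@(19, 11): e=[-18,0,54] → ·  [on edge]
  covered (6 px):
    · · · · · · · · · ·
    · · · · · █ █ █ · ·
    · · · · · · █ █ · ·
    · · · · · · · █ · ·
    · · · · · · · · · ·
    · · · · · · · · · ·

Result: 19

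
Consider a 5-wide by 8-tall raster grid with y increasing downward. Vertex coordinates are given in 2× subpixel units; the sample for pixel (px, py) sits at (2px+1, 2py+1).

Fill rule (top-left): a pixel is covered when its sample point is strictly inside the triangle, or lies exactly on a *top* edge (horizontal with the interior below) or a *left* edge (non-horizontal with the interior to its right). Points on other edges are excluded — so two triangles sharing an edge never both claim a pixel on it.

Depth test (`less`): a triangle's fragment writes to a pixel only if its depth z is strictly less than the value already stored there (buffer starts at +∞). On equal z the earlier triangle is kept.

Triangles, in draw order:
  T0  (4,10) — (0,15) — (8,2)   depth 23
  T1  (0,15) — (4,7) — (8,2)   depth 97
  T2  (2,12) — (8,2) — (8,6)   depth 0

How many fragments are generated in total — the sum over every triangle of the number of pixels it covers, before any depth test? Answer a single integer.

T0:
  2·area = 12
  edge (4, 10)→(0, 15): d=(-4,5) right/bottom  bias=-1
  edge (0, 15)→(8, 2): d=(8,-13) top-left  bias=+0
  edge (8, 2)→(4, 10): d=(-4,8) right/bottom  bias=-1
    (2,3)@(5, 7): e=[7,1,4] → █
    (3,3)@(7, 7): e=[-3,27,-12] → ·
    (2,4)@(5, 9): e=[-1,17,-4] → ·
    (1,5)@(3, 11): e=[1,7,4] → █
    (2,5)@(5, 11): e=[-9,33,-12] → ·
    (1,6)@(3, 13): e=[-7,23,-4] → ·
  covered (2 px):
    · · · · ·
    · · · · ·
    · · · · ·
    · · █ · ·
    · · · · ·
    · █ · · ·
    · · · · ·
    · · · · ·
T1:
  2·area = 12
  edge (0, 15)→(4, 7): d=(4,-8) top-left  bias=+0
  edge (4, 7)→(8, 2): d=(4,-5) top-left  bias=+0
  edge (8, 2)→(0, 15): d=(-8,13) right/bottom  bias=-1
    (3,0)@(7, 1): e=[0,-9,21] → ·  [on edge]
    (2,2)@(5, 5): e=[0,-3,15] → ·  [on edge]
    (1,4)@(3, 9): e=[0,3,9] → █  [on edge]
    (2,4)@(5, 9): e=[16,13,-17] → ·
    (1,5)@(3, 11): e=[8,11,-7] → ·
    (0,6)@(1, 13): e=[0,9,3] → █  [on edge]
    (1,6)@(3, 13): e=[16,19,-23] → ·
    (0,7)@(1, 15): e=[8,17,-13] → ·
  covered (2 px):
    · · · · ·
    · · · · ·
    · · · · ·
    · · · · ·
    · █ · · ·
    · · · · ·
    █ · · · ·
    · · · · ·
T2:
  2·area = 24
  edge (2, 12)→(8, 2): d=(6,-10) top-left  bias=+0
  edge (8, 2)→(8, 6): d=(0,4) right/bottom  bias=-1
  edge (8, 6)→(2, 12): d=(-6,6) right/bottom  bias=-1
    (3,2)@(7, 5): e=[8,4,12] → █
    (4,2)@(9, 5): e=[28,-4,0] → ·  [on edge]
    (2,3)@(5, 7): e=[0,12,12] → █  [on edge]
    (3,3)@(7, 7): e=[20,4,0] → ·  [on edge]
    (2,4)@(5, 9): e=[12,12,0] → ·  [on edge]
    (1,5)@(3, 11): e=[4,20,0] → ·  [on edge]
    (0,6)@(1, 13): e=[-4,28,0] → ·  [on edge]
  covered (2 px):
    · · · · ·
    · · · · ·
    · · · █ ·
    · · █ · ·
    · · · · ·
    · · · · ·
    · · · · ·
    · · · · ·

Result: 6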